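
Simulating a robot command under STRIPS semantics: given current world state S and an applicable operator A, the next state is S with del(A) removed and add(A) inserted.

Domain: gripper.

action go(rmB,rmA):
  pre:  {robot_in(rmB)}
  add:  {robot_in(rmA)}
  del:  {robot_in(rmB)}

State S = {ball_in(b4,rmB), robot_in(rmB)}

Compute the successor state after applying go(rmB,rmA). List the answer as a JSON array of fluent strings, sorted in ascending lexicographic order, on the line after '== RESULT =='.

Compute (S \ del) ∪ add:
  pre ⊆ S: {robot_in(rmB)} ⊆ S  — applicable
  S \ del = {ball_in(b4,rmB)}
  ∪ add   = {ball_in(b4,rmB), robot_in(rmA)}

== RESULT ==
["ball_in(b4,rmB)", "robot_in(rmA)"]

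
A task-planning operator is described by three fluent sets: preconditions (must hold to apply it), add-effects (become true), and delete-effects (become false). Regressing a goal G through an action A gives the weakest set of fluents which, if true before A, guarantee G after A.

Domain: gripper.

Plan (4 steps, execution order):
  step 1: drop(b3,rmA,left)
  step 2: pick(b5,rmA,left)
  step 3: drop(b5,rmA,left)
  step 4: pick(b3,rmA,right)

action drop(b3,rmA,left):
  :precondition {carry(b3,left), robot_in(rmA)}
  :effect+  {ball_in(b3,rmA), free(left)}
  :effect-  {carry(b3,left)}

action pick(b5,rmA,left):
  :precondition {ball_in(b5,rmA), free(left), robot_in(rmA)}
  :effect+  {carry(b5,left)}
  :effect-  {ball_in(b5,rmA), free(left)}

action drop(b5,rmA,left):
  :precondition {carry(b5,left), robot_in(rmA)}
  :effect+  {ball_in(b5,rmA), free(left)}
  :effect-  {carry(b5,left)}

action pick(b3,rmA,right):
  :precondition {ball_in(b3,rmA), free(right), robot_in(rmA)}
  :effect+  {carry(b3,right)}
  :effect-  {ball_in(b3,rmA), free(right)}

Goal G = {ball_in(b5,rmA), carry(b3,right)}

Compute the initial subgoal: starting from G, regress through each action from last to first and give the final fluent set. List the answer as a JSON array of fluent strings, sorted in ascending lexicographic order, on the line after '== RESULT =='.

Regress step by step:
  through step 4 (pick(b3,rmA,right)): drop {carry(b3,right)}, keep {ball_in(b5,rmA)}, require {ball_in(b3,rmA), free(right), robot_in(rmA)}
    → {ball_in(b3,rmA), ball_in(b5,rmA), free(right), robot_in(rmA)}
  through step 3 (drop(b5,rmA,left)): drop {ball_in(b5,rmA)}, keep {ball_in(b3,rmA), free(right), robot_in(rmA)}, require {carry(b5,left), robot_in(rmA)}
    → {ball_in(b3,rmA), carry(b5,left), free(right), robot_in(rmA)}
  through step 2 (pick(b5,rmA,left)): drop {carry(b5,left)}, keep {ball_in(b3,rmA), free(right), robot_in(rmA)}, require {ball_in(b5,rmA), free(left), robot_in(rmA)}
    → {ball_in(b3,rmA), ball_in(b5,rmA), free(left), free(right), robot_in(rmA)}
  through step 1 (drop(b3,rmA,left)): drop {ball_in(b3,rmA), free(left)}, keep {ball_in(b5,rmA), free(right), robot_in(rmA)}, require {carry(b3,left), robot_in(rmA)}
    → {ball_in(b5,rmA), carry(b3,left), free(right), robot_in(rmA)}

== RESULT ==
["ball_in(b5,rmA)", "carry(b3,left)", "free(right)", "robot_in(rmA)"]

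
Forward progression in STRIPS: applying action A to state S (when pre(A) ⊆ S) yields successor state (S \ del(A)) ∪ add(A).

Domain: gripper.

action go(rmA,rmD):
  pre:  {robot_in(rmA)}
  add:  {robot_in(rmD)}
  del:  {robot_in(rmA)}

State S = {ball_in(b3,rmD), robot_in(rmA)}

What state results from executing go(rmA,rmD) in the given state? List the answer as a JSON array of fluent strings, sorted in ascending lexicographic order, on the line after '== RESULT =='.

Progress:
  pre ⊆ S: {robot_in(rmA)} ⊆ S  — applicable
  S \ del = {ball_in(b3,rmD)}
  ∪ add   = {ball_in(b3,rmD), robot_in(rmD)}

== RESULT ==
["ball_in(b3,rmD)", "robot_in(rmD)"]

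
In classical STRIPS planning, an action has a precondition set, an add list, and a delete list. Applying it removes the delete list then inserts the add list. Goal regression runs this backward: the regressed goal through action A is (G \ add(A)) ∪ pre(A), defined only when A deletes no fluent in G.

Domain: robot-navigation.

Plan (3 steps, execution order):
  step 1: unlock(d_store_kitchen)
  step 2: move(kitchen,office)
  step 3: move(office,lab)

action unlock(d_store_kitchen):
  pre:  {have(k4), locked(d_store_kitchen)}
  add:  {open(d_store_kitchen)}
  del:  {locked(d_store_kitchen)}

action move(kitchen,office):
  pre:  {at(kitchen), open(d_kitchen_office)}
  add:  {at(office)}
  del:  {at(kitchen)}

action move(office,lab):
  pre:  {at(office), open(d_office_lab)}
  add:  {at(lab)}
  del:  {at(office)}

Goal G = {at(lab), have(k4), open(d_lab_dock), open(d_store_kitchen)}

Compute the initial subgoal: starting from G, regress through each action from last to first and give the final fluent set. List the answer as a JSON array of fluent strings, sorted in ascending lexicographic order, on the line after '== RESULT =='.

Work backward from the goal:
  through step 3 (move(office,lab)): drop {at(lab)}, keep {have(k4), open(d_lab_dock), open(d_store_kitchen)}, require {at(office), open(d_office_lab)}
    → {at(office), have(k4), open(d_lab_dock), open(d_office_lab), open(d_store_kitchen)}
  through step 2 (move(kitchen,office)): drop {at(office)}, keep {have(k4), open(d_lab_dock), open(d_office_lab), open(d_store_kitchen)}, require {at(kitchen), open(d_kitchen_office)}
    → {at(kitchen), have(k4), open(d_kitchen_office), open(d_lab_dock), open(d_office_lab), open(d_store_kitchen)}
  through step 1 (unlock(d_store_kitchen)): drop {open(d_store_kitchen)}, keep {at(kitchen), have(k4), open(d_kitchen_office), open(d_lab_dock), open(d_office_lab)}, require {have(k4), locked(d_store_kitchen)}
    → {at(kitchen), have(k4), locked(d_store_kitchen), open(d_kitchen_office), open(d_lab_dock), open(d_office_lab)}

== RESULT ==
["at(kitchen)", "have(k4)", "locked(d_store_kitchen)", "open(d_kitchen_office)", "open(d_lab_dock)", "open(d_office_lab)"]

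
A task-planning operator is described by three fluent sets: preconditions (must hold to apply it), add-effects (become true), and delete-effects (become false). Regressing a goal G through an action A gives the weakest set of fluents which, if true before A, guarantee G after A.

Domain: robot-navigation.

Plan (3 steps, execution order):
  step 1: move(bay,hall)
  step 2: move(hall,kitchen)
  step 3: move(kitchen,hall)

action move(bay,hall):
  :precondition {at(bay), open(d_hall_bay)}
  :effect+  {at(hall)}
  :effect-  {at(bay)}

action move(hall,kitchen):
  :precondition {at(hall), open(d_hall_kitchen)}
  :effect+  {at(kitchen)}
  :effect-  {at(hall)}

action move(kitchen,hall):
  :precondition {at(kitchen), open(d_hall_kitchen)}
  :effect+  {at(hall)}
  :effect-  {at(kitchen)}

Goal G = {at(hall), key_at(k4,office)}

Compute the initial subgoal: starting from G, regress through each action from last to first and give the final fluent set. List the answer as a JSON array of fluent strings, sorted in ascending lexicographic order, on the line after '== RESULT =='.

Work backward from the goal:
  through step 3 (move(kitchen,hall)): drop {at(hall)}, keep {key_at(k4,office)}, require {at(kitchen), open(d_hall_kitchen)}
    → {at(kitchen), key_at(k4,office), open(d_hall_kitchen)}
  through step 2 (move(hall,kitchen)): drop {at(kitchen)}, keep {key_at(k4,office), open(d_hall_kitchen)}, require {at(hall), open(d_hall_kitchen)}
    → {at(hall), key_at(k4,office), open(d_hall_kitchen)}
  through step 1 (move(bay,hall)): drop {at(hall)}, keep {key_at(k4,office), open(d_hall_kitchen)}, require {at(bay), open(d_hall_bay)}
    → {at(bay), key_at(k4,office), open(d_hall_bay), open(d_hall_kitchen)}

== RESULT ==
["at(bay)", "key_at(k4,office)", "open(d_hall_bay)", "open(d_hall_kitchen)"]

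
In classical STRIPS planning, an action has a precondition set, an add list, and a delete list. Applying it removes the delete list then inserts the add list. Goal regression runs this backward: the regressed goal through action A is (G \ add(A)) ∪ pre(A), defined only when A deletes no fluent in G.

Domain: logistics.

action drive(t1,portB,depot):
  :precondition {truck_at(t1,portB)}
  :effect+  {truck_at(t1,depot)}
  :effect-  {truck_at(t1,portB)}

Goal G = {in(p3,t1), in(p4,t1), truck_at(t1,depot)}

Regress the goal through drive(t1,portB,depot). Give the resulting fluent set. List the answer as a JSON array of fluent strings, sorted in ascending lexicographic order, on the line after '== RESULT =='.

Compute (G \ add) ∪ pre:
  G ∩ del = {}  (empty — regression defined)
  G \ add = {in(p3,t1), in(p4,t1), truck_at(t1,depot)} \ {truck_at(t1,depot)} = {in(p3,t1), in(p4,t1)}
  ∪ pre   = {in(p3,t1), in(p4,t1)} ∪ {truck_at(t1,portB)}
          = {in(p3,t1), in(p4,t1), truck_at(t1,portB)}

== RESULT ==
["in(p3,t1)", "in(p4,t1)", "truck_at(t1,portB)"]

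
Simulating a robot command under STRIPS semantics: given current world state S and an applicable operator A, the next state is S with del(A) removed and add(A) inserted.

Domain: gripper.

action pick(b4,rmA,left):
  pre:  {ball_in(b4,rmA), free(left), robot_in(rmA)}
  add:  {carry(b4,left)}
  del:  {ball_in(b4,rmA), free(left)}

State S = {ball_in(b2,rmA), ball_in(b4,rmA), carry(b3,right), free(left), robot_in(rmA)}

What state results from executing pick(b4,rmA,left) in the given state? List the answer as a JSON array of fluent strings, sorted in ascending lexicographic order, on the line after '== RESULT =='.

Progress:
  pre ⊆ S: {ball_in(b4,rmA), free(left), robot_in(rmA)} ⊆ S  — applicable
  S \ del = {ball_in(b2,rmA), carry(b3,right), robot_in(rmA)}
  ∪ add   = {ball_in(b2,rmA), carry(b3,right), carry(b4,left), robot_in(rmA)}

== RESULT ==
["ball_in(b2,rmA)", "carry(b3,right)", "carry(b4,left)", "robot_in(rmA)"]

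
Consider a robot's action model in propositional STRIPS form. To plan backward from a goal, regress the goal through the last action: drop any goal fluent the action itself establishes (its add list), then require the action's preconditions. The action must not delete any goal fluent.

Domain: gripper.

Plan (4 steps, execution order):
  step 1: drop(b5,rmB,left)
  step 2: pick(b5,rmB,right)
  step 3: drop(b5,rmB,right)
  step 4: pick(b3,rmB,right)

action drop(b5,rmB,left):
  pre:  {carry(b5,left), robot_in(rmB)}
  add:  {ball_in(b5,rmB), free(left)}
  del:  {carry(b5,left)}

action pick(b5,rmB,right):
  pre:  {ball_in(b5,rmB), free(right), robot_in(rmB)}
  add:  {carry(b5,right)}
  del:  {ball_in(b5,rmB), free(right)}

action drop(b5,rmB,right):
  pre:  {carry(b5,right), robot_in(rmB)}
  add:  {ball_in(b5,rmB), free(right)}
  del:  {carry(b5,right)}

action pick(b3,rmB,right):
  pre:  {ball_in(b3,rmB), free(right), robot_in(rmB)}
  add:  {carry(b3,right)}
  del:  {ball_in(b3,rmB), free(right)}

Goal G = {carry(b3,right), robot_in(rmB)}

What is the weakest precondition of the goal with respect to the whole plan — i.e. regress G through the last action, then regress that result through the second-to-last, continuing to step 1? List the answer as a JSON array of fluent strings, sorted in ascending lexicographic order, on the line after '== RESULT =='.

Work backward from the goal:
  through step 4 (pick(b3,rmB,right)): drop {carry(b3,right)}, keep {robot_in(rmB)}, require {ball_in(b3,rmB), free(right), robot_in(rmB)}
    → {ball_in(b3,rmB), free(right), robot_in(rmB)}
  through step 3 (drop(b5,rmB,right)): drop {free(right)}, keep {ball_in(b3,rmB), robot_in(rmB)}, require {carry(b5,right), robot_in(rmB)}
    → {ball_in(b3,rmB), carry(b5,right), robot_in(rmB)}
  through step 2 (pick(b5,rmB,right)): drop {carry(b5,right)}, keep {ball_in(b3,rmB), robot_in(rmB)}, require {ball_in(b5,rmB), free(right), robot_in(rmB)}
    → {ball_in(b3,rmB), ball_in(b5,rmB), free(right), robot_in(rmB)}
  through step 1 (drop(b5,rmB,left)): drop {ball_in(b5,rmB)}, keep {ball_in(b3,rmB), free(right), robot_in(rmB)}, require {carry(b5,left), robot_in(rmB)}
    → {ball_in(b3,rmB), carry(b5,left), free(right), robot_in(rmB)}

== RESULT ==
["ball_in(b3,rmB)", "carry(b5,left)", "free(right)", "robot_in(rmB)"]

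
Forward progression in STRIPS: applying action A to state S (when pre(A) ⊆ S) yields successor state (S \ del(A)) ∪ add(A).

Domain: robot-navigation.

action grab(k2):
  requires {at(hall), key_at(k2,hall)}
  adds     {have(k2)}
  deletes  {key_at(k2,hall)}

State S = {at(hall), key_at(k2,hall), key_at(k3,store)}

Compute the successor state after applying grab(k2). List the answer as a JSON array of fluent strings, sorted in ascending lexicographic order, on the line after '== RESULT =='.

Compute (S \ del) ∪ add:
  pre ⊆ S: {at(hall), key_at(k2,hall)} ⊆ S  — applicable
  S \ del = {at(hall), key_at(k3,store)}
  ∪ add   = {at(hall), have(k2), key_at(k3,store)}

== RESULT ==
["at(hall)", "have(k2)", "key_at(k3,store)"]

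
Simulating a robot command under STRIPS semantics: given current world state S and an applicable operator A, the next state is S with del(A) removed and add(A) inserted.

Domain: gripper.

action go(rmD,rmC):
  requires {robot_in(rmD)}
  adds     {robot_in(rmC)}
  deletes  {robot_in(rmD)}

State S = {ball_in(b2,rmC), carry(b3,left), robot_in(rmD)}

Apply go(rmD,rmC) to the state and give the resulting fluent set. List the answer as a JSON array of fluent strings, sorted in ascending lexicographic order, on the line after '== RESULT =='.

Compute (S \ del) ∪ add:
  pre ⊆ S: {robot_in(rmD)} ⊆ S  — applicable
  S \ del = {ball_in(b2,rmC), carry(b3,left)}
  ∪ add   = {ball_in(b2,rmC), carry(b3,left), robot_in(rmC)}

== RESULT ==
["ball_in(b2,rmC)", "carry(b3,left)", "robot_in(rmC)"]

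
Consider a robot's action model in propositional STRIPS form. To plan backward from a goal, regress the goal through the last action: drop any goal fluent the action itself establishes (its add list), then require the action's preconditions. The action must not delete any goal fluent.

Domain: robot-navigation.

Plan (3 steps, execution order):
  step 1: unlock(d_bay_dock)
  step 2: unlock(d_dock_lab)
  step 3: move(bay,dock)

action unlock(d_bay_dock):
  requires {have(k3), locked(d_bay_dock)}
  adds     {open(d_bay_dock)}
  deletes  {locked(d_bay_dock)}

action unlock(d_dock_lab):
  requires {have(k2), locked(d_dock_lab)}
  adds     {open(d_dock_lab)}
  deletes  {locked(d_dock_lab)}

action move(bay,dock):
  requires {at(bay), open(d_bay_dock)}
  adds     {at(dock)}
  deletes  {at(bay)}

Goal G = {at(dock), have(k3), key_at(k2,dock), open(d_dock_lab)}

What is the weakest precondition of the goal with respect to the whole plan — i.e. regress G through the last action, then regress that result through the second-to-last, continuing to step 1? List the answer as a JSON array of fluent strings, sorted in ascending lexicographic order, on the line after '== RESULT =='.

Regress step by step:
  through step 3 (move(bay,dock)): drop {at(dock)}, keep {have(k3), key_at(k2,dock), open(d_dock_lab)}, require {at(bay), open(d_bay_dock)}
    → {at(bay), have(k3), key_at(k2,dock), open(d_bay_dock), open(d_dock_lab)}
  through step 2 (unlock(d_dock_lab)): drop {open(d_dock_lab)}, keep {at(bay), have(k3), key_at(k2,dock), open(d_bay_dock)}, require {have(k2), locked(d_dock_lab)}
    → {at(bay), have(k2), have(k3), key_at(k2,dock), locked(d_dock_lab), open(d_bay_dock)}
  through step 1 (unlock(d_bay_dock)): drop {open(d_bay_dock)}, keep {at(bay), have(k2), have(k3), key_at(k2,dock), locked(d_dock_lab)}, require {have(k3), locked(d_bay_dock)}
    → {at(bay), have(k2), have(k3), key_at(k2,dock), locked(d_bay_dock), locked(d_dock_lab)}

== RESULT ==
["at(bay)", "have(k2)", "have(k3)", "key_at(k2,dock)", "locked(d_bay_dock)", "locked(d_dock_lab)"]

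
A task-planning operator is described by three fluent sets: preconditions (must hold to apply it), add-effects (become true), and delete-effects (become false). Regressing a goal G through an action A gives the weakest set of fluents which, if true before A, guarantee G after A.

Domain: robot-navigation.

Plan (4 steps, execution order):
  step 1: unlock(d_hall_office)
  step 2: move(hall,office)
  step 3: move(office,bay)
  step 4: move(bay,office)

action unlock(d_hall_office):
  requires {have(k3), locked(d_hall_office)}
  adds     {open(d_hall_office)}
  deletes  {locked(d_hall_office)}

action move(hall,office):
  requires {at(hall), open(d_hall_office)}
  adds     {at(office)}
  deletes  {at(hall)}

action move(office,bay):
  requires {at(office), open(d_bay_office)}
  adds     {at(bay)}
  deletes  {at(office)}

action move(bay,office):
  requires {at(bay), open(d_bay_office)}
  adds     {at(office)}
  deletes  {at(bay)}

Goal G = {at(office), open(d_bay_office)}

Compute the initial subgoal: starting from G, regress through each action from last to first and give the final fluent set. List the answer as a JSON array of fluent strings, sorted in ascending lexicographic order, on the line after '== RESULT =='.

Regress step by step:
  through step 4 (move(bay,office)): drop {at(office)}, keep {open(d_bay_office)}, require {at(bay), open(d_bay_office)}
    → {at(bay), open(d_bay_office)}
  through step 3 (move(office,bay)): drop {at(bay)}, keep {open(d_bay_office)}, require {at(office), open(d_bay_office)}
    → {at(office), open(d_bay_office)}
  through step 2 (move(hall,office)): drop {at(office)}, keep {open(d_bay_office)}, require {at(hall), open(d_hall_office)}
    → {at(hall), open(d_bay_office), open(d_hall_office)}
  through step 1 (unlock(d_hall_office)): drop {open(d_hall_office)}, keep {at(hall), open(d_bay_office)}, require {have(k3), locked(d_hall_office)}
    → {at(hall), have(k3), locked(d_hall_office), open(d_bay_office)}

== RESULT ==
["at(hall)", "have(k3)", "locked(d_hall_office)", "open(d_bay_office)"]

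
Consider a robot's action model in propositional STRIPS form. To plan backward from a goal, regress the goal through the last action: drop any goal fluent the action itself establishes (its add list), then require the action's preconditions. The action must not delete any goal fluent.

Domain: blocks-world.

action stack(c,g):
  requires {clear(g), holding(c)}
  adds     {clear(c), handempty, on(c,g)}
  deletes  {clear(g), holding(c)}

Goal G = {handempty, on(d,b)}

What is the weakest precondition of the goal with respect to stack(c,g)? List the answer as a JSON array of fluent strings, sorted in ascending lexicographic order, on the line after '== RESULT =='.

Compute (G \ add) ∪ pre:
  G ∩ del = {}  (empty — regression defined)
  G \ add = {handempty, on(d,b)} \ {clear(c), handempty, on(c,g)} = {on(d,b)}
  ∪ pre   = {on(d,b)} ∪ {clear(g), holding(c)}
          = {clear(g), holding(c), on(d,b)}

== RESULT ==
["clear(g)", "holding(c)", "on(d,b)"]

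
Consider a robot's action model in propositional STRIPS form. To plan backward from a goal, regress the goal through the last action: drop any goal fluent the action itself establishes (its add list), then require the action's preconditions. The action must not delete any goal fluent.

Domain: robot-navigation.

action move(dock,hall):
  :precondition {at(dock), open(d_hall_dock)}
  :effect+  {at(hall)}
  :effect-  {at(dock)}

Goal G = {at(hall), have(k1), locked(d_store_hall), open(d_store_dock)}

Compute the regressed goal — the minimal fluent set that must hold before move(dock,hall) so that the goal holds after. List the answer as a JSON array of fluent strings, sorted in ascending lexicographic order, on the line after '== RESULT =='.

Compute (G \ add) ∪ pre:
  G ∩ del = {}  (empty — regression defined)
  G \ add = {at(hall), have(k1), locked(d_store_hall), open(d_store_dock)} \ {at(hall)} = {have(k1), locked(d_store_hall), open(d_store_dock)}
  ∪ pre   = {have(k1), locked(d_store_hall), open(d_store_dock)} ∪ {at(dock), open(d_hall_dock)}
          = {at(dock), have(k1), locked(d_store_hall), open(d_hall_dock), open(d_store_dock)}

== RESULT ==
["at(dock)", "have(k1)", "locked(d_store_hall)", "open(d_hall_dock)", "open(d_store_dock)"]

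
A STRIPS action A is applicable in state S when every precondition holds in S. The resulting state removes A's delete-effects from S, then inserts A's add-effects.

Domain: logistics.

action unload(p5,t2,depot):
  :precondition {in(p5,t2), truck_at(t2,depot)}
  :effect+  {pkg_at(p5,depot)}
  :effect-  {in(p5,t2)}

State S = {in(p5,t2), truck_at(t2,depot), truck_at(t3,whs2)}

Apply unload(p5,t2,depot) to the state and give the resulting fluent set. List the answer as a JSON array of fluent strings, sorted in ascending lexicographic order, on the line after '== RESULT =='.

Progress:
  pre ⊆ S: {in(p5,t2), truck_at(t2,depot)} ⊆ S  — applicable
  S \ del = {truck_at(t2,depot), truck_at(t3,whs2)}
  ∪ add   = {pkg_at(p5,depot), truck_at(t2,depot), truck_at(t3,whs2)}

== RESULT ==
["pkg_at(p5,depot)", "truck_at(t2,depot)", "truck_at(t3,whs2)"]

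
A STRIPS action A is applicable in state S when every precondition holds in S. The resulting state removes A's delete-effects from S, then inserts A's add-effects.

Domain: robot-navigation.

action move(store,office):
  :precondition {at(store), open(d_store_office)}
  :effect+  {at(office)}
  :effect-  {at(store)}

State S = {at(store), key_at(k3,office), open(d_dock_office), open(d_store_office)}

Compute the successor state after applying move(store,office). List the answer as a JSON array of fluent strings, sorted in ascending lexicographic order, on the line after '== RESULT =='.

Progress:
  pre ⊆ S: {at(store), open(d_store_office)} ⊆ S  — applicable
  S \ del = {key_at(k3,office), open(d_dock_office), open(d_store_office)}
  ∪ add   = {at(office), key_at(k3,office), open(d_dock_office), open(d_store_office)}

== RESULT ==
["at(office)", "key_at(k3,office)", "open(d_dock_office)", "open(d_store_office)"]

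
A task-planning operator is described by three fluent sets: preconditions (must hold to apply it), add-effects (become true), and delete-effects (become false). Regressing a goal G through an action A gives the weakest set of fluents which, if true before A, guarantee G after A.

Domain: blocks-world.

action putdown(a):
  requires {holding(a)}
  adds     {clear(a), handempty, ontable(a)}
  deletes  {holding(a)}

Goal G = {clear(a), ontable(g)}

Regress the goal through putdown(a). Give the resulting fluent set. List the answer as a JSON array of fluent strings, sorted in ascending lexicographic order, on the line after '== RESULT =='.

Regress:
  G ∩ del = {}  (empty — regression defined)
  G \ add = {clear(a), ontable(g)} \ {clear(a), handempty, ontable(a)} = {ontable(g)}
  ∪ pre   = {ontable(g)} ∪ {holding(a)}
          = {holding(a), ontable(g)}

== RESULT ==
["holding(a)", "ontable(g)"]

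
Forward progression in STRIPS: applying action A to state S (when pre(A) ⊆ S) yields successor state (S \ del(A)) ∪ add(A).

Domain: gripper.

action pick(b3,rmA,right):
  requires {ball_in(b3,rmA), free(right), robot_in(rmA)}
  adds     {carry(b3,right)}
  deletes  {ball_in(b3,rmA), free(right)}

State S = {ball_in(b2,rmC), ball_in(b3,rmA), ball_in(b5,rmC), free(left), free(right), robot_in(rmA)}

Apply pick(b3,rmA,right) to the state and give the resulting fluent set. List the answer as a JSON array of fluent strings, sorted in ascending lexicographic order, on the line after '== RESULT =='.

Progress:
  pre ⊆ S: {ball_in(b3,rmA), free(right), robot_in(rmA)} ⊆ S  — applicable
  S \ del = {ball_in(b2,rmC), ball_in(b5,rmC), free(left), robot_in(rmA)}
  ∪ add   = {ball_in(b2,rmC), ball_in(b5,rmC), carry(b3,right), free(left), robot_in(rmA)}

== RESULT ==
["ball_in(b2,rmC)", "ball_in(b5,rmC)", "carry(b3,right)", "free(left)", "robot_in(rmA)"]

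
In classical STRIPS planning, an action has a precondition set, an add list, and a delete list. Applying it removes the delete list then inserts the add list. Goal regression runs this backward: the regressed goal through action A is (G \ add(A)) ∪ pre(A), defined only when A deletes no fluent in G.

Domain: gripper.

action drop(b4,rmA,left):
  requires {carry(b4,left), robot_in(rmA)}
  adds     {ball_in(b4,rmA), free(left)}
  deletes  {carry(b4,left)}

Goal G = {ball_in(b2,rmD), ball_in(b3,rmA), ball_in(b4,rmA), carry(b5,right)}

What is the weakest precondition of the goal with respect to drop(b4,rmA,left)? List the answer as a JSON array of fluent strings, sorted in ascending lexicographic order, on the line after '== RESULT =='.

Compute (G \ add) ∪ pre:
  G ∩ del = {}  (empty — regression defined)
  G \ add = {ball_in(b2,rmD), ball_in(b3,rmA), ball_in(b4,rmA), carry(b5,right)} \ {ball_in(b4,rmA), free(left)} = {ball_in(b2,rmD), ball_in(b3,rmA), carry(b5,right)}
  ∪ pre   = {ball_in(b2,rmD), ball_in(b3,rmA), carry(b5,right)} ∪ {carry(b4,left), robot_in(rmA)}
          = {ball_in(b2,rmD), ball_in(b3,rmA), carry(b4,left), carry(b5,right), robot_in(rmA)}

== RESULT ==
["ball_in(b2,rmD)", "ball_in(b3,rmA)", "carry(b4,left)", "carry(b5,right)", "robot_in(rmA)"]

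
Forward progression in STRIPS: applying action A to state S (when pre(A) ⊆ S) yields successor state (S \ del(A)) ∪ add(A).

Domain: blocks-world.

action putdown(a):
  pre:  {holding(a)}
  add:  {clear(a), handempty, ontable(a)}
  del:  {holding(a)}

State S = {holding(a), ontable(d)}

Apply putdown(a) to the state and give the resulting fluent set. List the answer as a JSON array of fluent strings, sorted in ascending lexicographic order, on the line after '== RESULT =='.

Compute (S \ del) ∪ add:
  pre ⊆ S: {holding(a)} ⊆ S  — applicable
  S \ del = {ontable(d)}
  ∪ add   = {clear(a), handempty, ontable(a), ontable(d)}

== RESULT ==
["clear(a)", "handempty", "ontable(a)", "ontable(d)"]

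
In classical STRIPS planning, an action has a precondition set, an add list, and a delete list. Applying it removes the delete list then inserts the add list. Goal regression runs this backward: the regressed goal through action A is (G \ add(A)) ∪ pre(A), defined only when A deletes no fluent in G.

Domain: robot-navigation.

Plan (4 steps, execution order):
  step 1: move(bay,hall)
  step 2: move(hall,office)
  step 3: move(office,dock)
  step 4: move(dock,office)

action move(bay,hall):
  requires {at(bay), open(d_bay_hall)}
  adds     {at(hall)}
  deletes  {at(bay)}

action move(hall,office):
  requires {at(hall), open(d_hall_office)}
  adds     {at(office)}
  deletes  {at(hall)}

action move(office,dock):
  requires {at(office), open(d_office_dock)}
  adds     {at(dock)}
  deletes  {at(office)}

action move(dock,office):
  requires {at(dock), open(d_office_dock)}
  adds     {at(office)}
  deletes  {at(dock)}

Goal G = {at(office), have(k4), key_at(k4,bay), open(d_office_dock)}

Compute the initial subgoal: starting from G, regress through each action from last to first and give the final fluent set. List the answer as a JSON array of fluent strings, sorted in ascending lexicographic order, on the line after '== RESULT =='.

Work backward from the goal:
  through step 4 (move(dock,office)): drop {at(office)}, keep {have(k4), key_at(k4,bay), open(d_office_dock)}, require {at(dock), open(d_office_dock)}
    → {at(dock), have(k4), key_at(k4,bay), open(d_office_dock)}
  through step 3 (move(office,dock)): drop {at(dock)}, keep {have(k4), key_at(k4,bay), open(d_office_dock)}, require {at(office), open(d_office_dock)}
    → {at(office), have(k4), key_at(k4,bay), open(d_office_dock)}
  through step 2 (move(hall,office)): drop {at(office)}, keep {have(k4), key_at(k4,bay), open(d_office_dock)}, require {at(hall), open(d_hall_office)}
    → {at(hall), have(k4), key_at(k4,bay), open(d_hall_office), open(d_office_dock)}
  through step 1 (move(bay,hall)): drop {at(hall)}, keep {have(k4), key_at(k4,bay), open(d_hall_office), open(d_office_dock)}, require {at(bay), open(d_bay_hall)}
    → {at(bay), have(k4), key_at(k4,bay), open(d_bay_hall), open(d_hall_office), open(d_office_dock)}

== RESULT ==
["at(bay)", "have(k4)", "key_at(k4,bay)", "open(d_bay_hall)", "open(d_hall_office)", "open(d_office_dock)"]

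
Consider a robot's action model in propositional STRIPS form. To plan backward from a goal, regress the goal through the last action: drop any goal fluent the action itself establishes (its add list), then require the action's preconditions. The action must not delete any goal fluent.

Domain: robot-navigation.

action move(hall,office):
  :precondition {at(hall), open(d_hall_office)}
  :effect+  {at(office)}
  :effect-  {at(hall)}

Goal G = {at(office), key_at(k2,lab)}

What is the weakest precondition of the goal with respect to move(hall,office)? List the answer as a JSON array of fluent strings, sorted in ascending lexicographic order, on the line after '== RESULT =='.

Regress:
  G ∩ del = {}  (empty — regression defined)
  G \ add = {at(office), key_at(k2,lab)} \ {at(office)} = {key_at(k2,lab)}
  ∪ pre   = {key_at(k2,lab)} ∪ {at(hall), open(d_hall_office)}
          = {at(hall), key_at(k2,lab), open(d_hall_office)}

== RESULT ==
["at(hall)", "key_at(k2,lab)", "open(d_hall_office)"]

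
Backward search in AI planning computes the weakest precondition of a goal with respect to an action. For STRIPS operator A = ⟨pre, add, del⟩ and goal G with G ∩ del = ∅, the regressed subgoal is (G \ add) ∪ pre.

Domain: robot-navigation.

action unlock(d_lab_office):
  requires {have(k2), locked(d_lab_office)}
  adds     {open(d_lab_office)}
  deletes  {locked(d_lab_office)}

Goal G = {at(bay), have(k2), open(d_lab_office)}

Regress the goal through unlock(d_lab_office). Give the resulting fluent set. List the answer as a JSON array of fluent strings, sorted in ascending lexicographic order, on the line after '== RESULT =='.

Regress:
  G ∩ del = {}  (empty — regression defined)
  G \ add = {at(bay), have(k2), open(d_lab_office)} \ {open(d_lab_office)} = {at(bay), have(k2)}
  ∪ pre   = {at(bay), have(k2)} ∪ {have(k2), locked(d_lab_office)}
          = {at(bay), have(k2), locked(d_lab_office)}

== RESULT ==
["at(bay)", "have(k2)", "locked(d_lab_office)"]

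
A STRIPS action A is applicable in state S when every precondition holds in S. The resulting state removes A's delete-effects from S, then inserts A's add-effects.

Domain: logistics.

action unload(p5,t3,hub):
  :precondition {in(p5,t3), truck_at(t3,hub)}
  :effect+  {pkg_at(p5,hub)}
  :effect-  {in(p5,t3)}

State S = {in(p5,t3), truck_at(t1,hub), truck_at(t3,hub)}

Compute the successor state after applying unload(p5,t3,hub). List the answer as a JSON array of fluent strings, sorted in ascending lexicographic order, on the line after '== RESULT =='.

Progress:
  pre ⊆ S: {in(p5,t3), truck_at(t3,hub)} ⊆ S  — applicable
  S \ del = {truck_at(t1,hub), truck_at(t3,hub)}
  ∪ add   = {pkg_at(p5,hub), truck_at(t1,hub), truck_at(t3,hub)}

== RESULT ==
["pkg_at(p5,hub)", "truck_at(t1,hub)", "truck_at(t3,hub)"]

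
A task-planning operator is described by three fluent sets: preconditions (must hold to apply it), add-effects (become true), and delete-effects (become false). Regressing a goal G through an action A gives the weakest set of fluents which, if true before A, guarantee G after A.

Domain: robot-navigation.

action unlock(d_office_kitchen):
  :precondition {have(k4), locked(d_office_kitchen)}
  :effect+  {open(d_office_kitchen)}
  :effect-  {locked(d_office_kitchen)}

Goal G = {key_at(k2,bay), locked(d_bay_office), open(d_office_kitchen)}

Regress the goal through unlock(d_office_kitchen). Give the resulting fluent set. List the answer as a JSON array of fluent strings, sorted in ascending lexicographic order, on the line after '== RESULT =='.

Regress:
  G ∩ del = {}  (empty — regression defined)
  G \ add = {key_at(k2,bay), locked(d_bay_office), open(d_office_kitchen)} \ {open(d_office_kitchen)} = {key_at(k2,bay), locked(d_bay_office)}
  ∪ pre   = {key_at(k2,bay), locked(d_bay_office)} ∪ {have(k4), locked(d_office_kitchen)}
          = {have(k4), key_at(k2,bay), locked(d_bay_office), locked(d_office_kitchen)}

== RESULT ==
["have(k4)", "key_at(k2,bay)", "locked(d_bay_office)", "locked(d_office_kitchen)"]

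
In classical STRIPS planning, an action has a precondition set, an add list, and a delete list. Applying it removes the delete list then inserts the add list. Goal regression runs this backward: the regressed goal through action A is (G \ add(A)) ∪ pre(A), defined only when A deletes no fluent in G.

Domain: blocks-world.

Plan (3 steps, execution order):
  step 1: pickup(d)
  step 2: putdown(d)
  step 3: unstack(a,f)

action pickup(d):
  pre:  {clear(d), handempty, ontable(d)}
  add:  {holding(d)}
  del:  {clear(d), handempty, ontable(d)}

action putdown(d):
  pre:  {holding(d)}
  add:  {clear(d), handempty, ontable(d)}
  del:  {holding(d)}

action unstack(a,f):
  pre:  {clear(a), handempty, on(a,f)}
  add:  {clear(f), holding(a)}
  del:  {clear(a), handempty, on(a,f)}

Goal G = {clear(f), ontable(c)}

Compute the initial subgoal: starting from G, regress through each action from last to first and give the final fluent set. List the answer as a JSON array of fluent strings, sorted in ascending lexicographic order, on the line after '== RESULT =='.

Work backward from the goal:
  through step 3 (unstack(a,f)): drop {clear(f)}, keep {ontable(c)}, require {clear(a), handempty, on(a,f)}
    → {clear(a), handempty, on(a,f), ontable(c)}
  through step 2 (putdown(d)): drop {handempty}, keep {clear(a), on(a,f), ontable(c)}, require {holding(d)}
    → {clear(a), holding(d), on(a,f), ontable(c)}
  through step 1 (pickup(d)): drop {holding(d)}, keep {clear(a), on(a,f), ontable(c)}, require {clear(d), handempty, ontable(d)}
    → {clear(a), clear(d), handempty, on(a,f), ontable(c), ontable(d)}

== RESULT ==
["clear(a)", "clear(d)", "handempty", "on(a,f)", "ontable(c)", "ontable(d)"]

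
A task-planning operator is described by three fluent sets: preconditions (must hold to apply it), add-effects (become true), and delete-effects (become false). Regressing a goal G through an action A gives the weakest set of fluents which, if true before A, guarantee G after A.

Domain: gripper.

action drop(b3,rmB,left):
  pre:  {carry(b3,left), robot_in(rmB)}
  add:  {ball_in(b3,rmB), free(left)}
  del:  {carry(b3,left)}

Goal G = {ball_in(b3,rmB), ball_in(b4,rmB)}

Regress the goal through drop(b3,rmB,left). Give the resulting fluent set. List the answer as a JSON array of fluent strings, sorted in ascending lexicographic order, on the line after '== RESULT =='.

Compute (G \ add) ∪ pre:
  G ∩ del = {}  (empty — regression defined)
  G \ add = {ball_in(b3,rmB), ball_in(b4,rmB)} \ {ball_in(b3,rmB), free(left)} = {ball_in(b4,rmB)}
  ∪ pre   = {ball_in(b4,rmB)} ∪ {carry(b3,left), robot_in(rmB)}
          = {ball_in(b4,rmB), carry(b3,left), robot_in(rmB)}

== RESULT ==
["ball_in(b4,rmB)", "carry(b3,left)", "robot_in(rmB)"]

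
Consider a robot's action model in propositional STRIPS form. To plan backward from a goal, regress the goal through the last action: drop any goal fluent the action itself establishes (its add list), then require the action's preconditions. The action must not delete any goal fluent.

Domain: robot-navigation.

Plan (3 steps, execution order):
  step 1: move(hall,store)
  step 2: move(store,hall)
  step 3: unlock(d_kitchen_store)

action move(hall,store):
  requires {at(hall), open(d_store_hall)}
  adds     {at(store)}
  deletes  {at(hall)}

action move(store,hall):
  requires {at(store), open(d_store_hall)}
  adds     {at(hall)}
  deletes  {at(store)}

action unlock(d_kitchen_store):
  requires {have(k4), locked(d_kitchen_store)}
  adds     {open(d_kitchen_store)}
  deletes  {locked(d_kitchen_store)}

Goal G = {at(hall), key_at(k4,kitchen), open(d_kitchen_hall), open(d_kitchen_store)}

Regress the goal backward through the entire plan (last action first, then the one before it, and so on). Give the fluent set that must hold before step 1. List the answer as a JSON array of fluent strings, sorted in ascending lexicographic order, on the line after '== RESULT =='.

Regress step by step:
  through step 3 (unlock(d_kitchen_store)): drop {open(d_kitchen_store)}, keep {at(hall), key_at(k4,kitchen), open(d_kitchen_hall)}, require {have(k4), locked(d_kitchen_store)}
    → {at(hall), have(k4), key_at(k4,kitchen), locked(d_kitchen_store), open(d_kitchen_hall)}
  through step 2 (move(store,hall)): drop {at(hall)}, keep {have(k4), key_at(k4,kitchen), locked(d_kitchen_store), open(d_kitchen_hall)}, require {at(store), open(d_store_hall)}
    → {at(store), have(k4), key_at(k4,kitchen), locked(d_kitchen_store), open(d_kitchen_hall), open(d_store_hall)}
  through step 1 (move(hall,store)): drop {at(store)}, keep {have(k4), key_at(k4,kitchen), locked(d_kitchen_store), open(d_kitchen_hall), open(d_store_hall)}, require {at(hall), open(d_store_hall)}
    → {at(hall), have(k4), key_at(k4,kitchen), locked(d_kitchen_store), open(d_kitchen_hall), open(d_store_hall)}

== RESULT ==
["at(hall)", "have(k4)", "key_at(k4,kitchen)", "locked(d_kitchen_store)", "open(d_kitchen_hall)", "open(d_store_hall)"]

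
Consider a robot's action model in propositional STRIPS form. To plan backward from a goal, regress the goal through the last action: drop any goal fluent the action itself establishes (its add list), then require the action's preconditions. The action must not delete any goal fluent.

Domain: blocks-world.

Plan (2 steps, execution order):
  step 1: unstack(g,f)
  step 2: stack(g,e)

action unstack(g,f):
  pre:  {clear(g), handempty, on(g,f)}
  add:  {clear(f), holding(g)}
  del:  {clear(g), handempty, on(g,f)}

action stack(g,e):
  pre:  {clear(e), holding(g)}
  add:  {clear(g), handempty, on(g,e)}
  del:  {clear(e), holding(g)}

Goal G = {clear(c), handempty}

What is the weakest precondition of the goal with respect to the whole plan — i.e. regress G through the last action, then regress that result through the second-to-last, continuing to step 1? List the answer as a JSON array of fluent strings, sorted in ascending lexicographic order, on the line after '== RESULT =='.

Work backward from the goal:
  through step 2 (stack(g,e)): drop {handempty}, keep {clear(c)}, require {clear(e), holding(g)}
    → {clear(c), clear(e), holding(g)}
  through step 1 (unstack(g,f)): drop {holding(g)}, keep {clear(c), clear(e)}, require {clear(g), handempty, on(g,f)}
    → {clear(c), clear(e), clear(g), handempty, on(g,f)}

== RESULT ==
["clear(c)", "clear(e)", "clear(g)", "handempty", "on(g,f)"]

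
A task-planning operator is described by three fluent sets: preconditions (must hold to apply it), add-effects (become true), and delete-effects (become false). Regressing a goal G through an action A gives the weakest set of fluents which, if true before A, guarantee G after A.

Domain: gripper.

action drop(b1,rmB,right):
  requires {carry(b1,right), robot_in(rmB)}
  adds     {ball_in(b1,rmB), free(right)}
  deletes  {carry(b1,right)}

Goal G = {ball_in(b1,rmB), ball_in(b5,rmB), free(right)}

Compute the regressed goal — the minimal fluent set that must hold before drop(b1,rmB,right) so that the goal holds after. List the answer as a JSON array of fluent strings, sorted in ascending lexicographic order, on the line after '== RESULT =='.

Compute (G \ add) ∪ pre:
  G ∩ del = {}  (empty — regression defined)
  G \ add = {ball_in(b1,rmB), ball_in(b5,rmB), free(right)} \ {ball_in(b1,rmB), free(right)} = {ball_in(b5,rmB)}
  ∪ pre   = {ball_in(b5,rmB)} ∪ {carry(b1,right), robot_in(rmB)}
          = {ball_in(b5,rmB), carry(b1,right), robot_in(rmB)}

== RESULT ==
["ball_in(b5,rmB)", "carry(b1,right)", "robot_in(rmB)"]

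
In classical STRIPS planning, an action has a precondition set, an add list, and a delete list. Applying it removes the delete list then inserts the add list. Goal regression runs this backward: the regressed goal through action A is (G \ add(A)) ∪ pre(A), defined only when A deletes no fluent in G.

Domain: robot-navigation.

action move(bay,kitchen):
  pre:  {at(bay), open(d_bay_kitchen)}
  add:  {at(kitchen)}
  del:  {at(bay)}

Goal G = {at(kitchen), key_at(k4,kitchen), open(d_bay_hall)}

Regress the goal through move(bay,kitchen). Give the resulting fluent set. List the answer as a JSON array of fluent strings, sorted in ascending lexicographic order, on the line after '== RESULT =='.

Compute (G \ add) ∪ pre:
  G ∩ del = {}  (empty — regression defined)
  G \ add = {at(kitchen), key_at(k4,kitchen), open(d_bay_hall)} \ {at(kitchen)} = {key_at(k4,kitchen), open(d_bay_hall)}
  ∪ pre   = {key_at(k4,kitchen), open(d_bay_hall)} ∪ {at(bay), open(d_bay_kitchen)}
          = {at(bay), key_at(k4,kitchen), open(d_bay_hall), open(d_bay_kitchen)}

== RESULT ==
["at(bay)", "key_at(k4,kitchen)", "open(d_bay_hall)", "open(d_bay_kitchen)"]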